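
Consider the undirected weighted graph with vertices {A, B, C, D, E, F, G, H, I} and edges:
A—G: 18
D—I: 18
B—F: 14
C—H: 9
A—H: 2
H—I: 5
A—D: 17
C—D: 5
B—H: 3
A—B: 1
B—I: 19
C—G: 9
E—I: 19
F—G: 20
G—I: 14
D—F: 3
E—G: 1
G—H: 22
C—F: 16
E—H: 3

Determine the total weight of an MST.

Kruskal's algorithm — process edges by increasing weight (ties by edge label):
A—B (1): add — endpoints in different components.
E—G (1): add — endpoints in different components.
A—H (2): add — endpoints in different components.
B—H (3): skip — B and H already connected.
D—F (3): add — endpoints in different components.
E—H (3): add — endpoints in different components.
C—D (5): add — endpoints in different components.
H—I (5): add — endpoints in different components.
C—G (9): add — endpoints in different components.
MST edges: A—B, E—G, A—H, D—F, E—H, C—D, H—I, C—G; total weight 1+1+2+3+3+5+5+9 = 29.

29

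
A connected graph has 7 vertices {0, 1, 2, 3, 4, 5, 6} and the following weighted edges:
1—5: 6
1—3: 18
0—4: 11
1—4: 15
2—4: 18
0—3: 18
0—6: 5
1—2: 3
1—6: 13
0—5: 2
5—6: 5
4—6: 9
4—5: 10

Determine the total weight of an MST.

43

Kruskal's algorithm — process edges by increasing weight (ties by edge label):
0—5 (2): add. Components now {0,5} {1} {2} {3} {4} {6}
1—2 (3): add. Components now {0,5} {1,2} {3} {4} {6}
0—6 (5): add. Components now {0,5,6} {1,2} {3} {4}
5—6 (5): skip — 5 and 6 already connected.
1—5 (6): add. Components now {0,1,2,5,6} {3} {4}
4—6 (9): add. Components now {0,1,2,4,5,6} {3}
4—5 (10): skip — 4 and 5 already connected.
0—4 (11): skip — 0 and 4 already connected.
1—6 (13): skip — 1 and 6 already connected.
1—4 (15): skip — 1 and 4 already connected.
0—3 (18): add. Components now {0,1,2,3,4,5,6}
MST edges: 0—5, 1—2, 0—6, 1—5, 4—6, 0—3; total weight 2+3+5+6+9+18 = 43.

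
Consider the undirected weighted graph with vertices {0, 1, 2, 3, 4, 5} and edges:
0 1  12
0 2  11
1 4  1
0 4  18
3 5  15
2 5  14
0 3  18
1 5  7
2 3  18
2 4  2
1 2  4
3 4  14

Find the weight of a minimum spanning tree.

35

Kruskal: consider edges lightest-first.
1 4 (1): add. Components now {0} {1,4} {2} {3} {5}
2 4 (2): add. Components now {0} {1,2,4} {3} {5}
1 2 (4): skip — 1 and 2 already connected.
1 5 (7): add. Components now {0} {1,2,4,5} {3}
0 2 (11): add. Components now {0,1,2,4,5} {3}
0 1 (12): skip — 0 and 1 already connected.
2 5 (14): skip — 2 and 5 already connected.
3 4 (14): add. Components now {0,1,2,3,4,5}
MST edges: 1 4, 2 4, 1 5, 0 2, 3 4; total weight 1+2+7+11+14 = 35.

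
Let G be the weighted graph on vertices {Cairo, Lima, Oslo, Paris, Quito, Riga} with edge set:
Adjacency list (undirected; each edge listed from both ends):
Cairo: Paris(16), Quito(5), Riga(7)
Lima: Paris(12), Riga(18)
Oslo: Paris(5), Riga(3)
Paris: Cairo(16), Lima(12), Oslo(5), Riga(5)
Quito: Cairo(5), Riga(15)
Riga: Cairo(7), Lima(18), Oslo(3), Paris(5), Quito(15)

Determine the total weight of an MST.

Grow the tree from Paris using Prim:
Step 1: frontier [Oslo—Paris 5, Paris—Riga 5, Lima—Paris 12, Cairo—Paris 16] → take Oslo—Paris (5); add Oslo.
Step 2: frontier [Oslo—Riga 3, Paris—Riga 5, Lima—Paris 12, Cairo—Paris 16] → take Oslo—Riga (3); add Riga.
Step 3: frontier [Lima—Paris 12, Cairo—Paris 16, Cairo—Riga 7, Quito—Riga 15, Lima—Riga 18] → take Cairo—Riga (7); add Cairo.
Step 4: frontier [Cairo—Quito 5, Lima—Paris 12, Quito—Riga 15, Lima—Riga 18] → take Cairo—Quito (5); add Quito.
Step 5: frontier [Lima—Paris 12, Lima—Riga 18] → take Lima—Paris (12); add Lima.
MST edges: Oslo—Paris, Oslo—Riga, Cairo—Riga, Cairo—Quito, Lima—Paris; total weight 5+3+7+5+12 = 32.

32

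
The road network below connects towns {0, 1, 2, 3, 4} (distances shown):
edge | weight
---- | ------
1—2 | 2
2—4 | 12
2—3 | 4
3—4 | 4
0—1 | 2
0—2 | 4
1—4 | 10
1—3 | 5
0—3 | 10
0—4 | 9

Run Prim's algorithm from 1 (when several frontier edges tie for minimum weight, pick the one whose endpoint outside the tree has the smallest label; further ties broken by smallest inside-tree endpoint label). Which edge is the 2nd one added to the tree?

1-2

Grow the tree from 1 using Prim:
Step 1: frontier [0—1 2, 1—2 2, 1—3 5, 1—4 10] → take 0—1 (2); add 0.
Step 2: frontier [0—2 4, 0—4 9, 0—3 10, 1—2 2, 1—3 5, 1—4 10] → take 1—2 (2); add 2.
Step 3: frontier [0—4 9, 0—3 10, 1—3 5, 1—4 10, 2—3 4, 2—4 12] → take 2—3 (4); add 3.
Step 4: frontier [0—4 9, 1—4 10, 2—4 12, 3—4 4] → take 3—4 (4); add 4.
The 2nd edge added is 1—2.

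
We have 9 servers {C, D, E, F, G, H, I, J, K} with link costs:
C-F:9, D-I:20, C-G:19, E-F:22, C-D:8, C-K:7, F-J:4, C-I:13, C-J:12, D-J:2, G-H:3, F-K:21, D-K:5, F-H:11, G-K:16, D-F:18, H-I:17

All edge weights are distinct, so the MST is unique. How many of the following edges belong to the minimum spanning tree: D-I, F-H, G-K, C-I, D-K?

Sort edges by weight, then run Kruskal:
D-J (2): add — endpoints in different components.
G-H (3): add — endpoints in different components.
F-J (4): add — endpoints in different components.
D-K (5): add — endpoints in different components.
C-K (7): add — endpoints in different components.
C-D (8): skip — C and D already connected.
C-F (9): skip — C and F already connected.
F-H (11): add — endpoints in different components.
C-J (12): skip — C and J already connected.
C-I (13): add — endpoints in different components.
G-K (16): skip — G and K already connected.
H-I (17): skip — H and I already connected.
D-F (18): skip — D and F already connected.
C-G (19): skip — C and G already connected.
D-I (20): skip — D and I already connected.
F-K (21): skip — F and K already connected.
E-F (22): add — endpoints in different components.
MST edge set: {D-J, G-H, F-J, D-K, C-K, F-H, C-I, E-F}.
Of the listed edges, {F-H, C-I, D-K} are in the MST → 3.

3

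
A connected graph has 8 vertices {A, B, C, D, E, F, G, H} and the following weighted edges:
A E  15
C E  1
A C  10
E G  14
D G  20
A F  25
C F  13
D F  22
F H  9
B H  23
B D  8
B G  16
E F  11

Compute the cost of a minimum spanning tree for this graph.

69

Grow the tree from G using Prim:
Step 1: cheapest edge leaving the tree is E G (14); add E.
Step 2: cheapest edge leaving the tree is C E (1); add C.
Step 3: cheapest edge leaving the tree is A C (10); add A.
Step 4: cheapest edge leaving the tree is E F (11); add F.
Step 5: cheapest edge leaving the tree is F H (9); add H.
Step 6: cheapest edge leaving the tree is B G (16); add B.
Step 7: cheapest edge leaving the tree is B D (8); add D.
MST edges: E G, C E, A C, E F, F H, B G, B D; total weight 14+1+10+11+9+16+8 = 69.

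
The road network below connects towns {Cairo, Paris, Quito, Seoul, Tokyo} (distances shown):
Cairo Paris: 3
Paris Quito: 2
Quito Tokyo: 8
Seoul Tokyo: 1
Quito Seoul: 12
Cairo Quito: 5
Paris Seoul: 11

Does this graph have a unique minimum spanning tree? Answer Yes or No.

Kruskal's algorithm — process edges by increasing weight (ties by edge label):
Seoul Tokyo (1): add — endpoints in different components.
Paris Quito (2): add — endpoints in different components.
Cairo Paris (3): add — endpoints in different components.
Cairo Quito (5): skip — Quito and Cairo already connected.
Quito Tokyo (8): add — endpoints in different components.
Every non-tree edge has weight strictly greater than the heaviest edge on the tree path between its endpoints, so the MST is unique.

Yes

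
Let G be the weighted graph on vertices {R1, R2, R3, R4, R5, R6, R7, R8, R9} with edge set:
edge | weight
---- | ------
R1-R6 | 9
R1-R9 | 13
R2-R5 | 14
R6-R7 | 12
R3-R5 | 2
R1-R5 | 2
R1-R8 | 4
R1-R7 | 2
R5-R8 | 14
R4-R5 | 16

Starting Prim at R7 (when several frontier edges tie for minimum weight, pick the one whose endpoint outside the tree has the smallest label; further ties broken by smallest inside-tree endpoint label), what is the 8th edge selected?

Prim, starting at R7.
Step 1: cheapest edge leaving the tree is R1-R7 (2); add R1.
Step 2: cheapest edge leaving the tree is R1-R5 (2); add R5.
Step 3: cheapest edge leaving the tree is R3-R5 (2); add R3.
Step 4: cheapest edge leaving the tree is R1-R8 (4); add R8.
Step 5: cheapest edge leaving the tree is R1-R6 (9); add R6.
Step 6: cheapest edge leaving the tree is R1-R9 (13); add R9.
Step 7: cheapest edge leaving the tree is R2-R5 (14); add R2.
Step 8: cheapest edge leaving the tree is R4-R5 (16); add R4.
The 8th edge added is R4-R5.

R4-R5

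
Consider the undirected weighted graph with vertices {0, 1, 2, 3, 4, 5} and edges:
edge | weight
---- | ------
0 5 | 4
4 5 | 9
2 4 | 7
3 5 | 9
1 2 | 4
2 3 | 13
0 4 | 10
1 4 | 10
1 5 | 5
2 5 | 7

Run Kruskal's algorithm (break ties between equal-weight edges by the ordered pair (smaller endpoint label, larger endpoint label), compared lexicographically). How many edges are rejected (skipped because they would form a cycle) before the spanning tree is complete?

1

Sort edges by weight, then run Kruskal:
0 5 (4): add — endpoints in different components.
1 2 (4): add — endpoints in different components.
1 5 (5): add — endpoints in different components.
2 4 (7): add — endpoints in different components.
2 5 (7): skip — 2 and 5 already connected.
3 5 (9): add — endpoints in different components.
Edges rejected before the tree was complete: 1.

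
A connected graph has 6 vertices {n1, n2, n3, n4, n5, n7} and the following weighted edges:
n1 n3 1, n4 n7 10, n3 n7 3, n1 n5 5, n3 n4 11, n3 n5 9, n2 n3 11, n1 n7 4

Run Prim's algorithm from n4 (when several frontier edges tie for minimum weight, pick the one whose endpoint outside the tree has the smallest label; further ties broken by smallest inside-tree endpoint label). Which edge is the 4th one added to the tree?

n1-n5

Prim's algorithm from n4:
Step 1: frontier [n4 n7 10, n3 n4 11] → take n4 n7 (10); add n7.
Step 2: frontier [n3 n4 11, n3 n7 3, n1 n7 4] → take n3 n7 (3); add n3.
Step 3: frontier [n1 n3 1, n3 n5 9, n2 n3 11, n1 n7 4] → take n1 n3 (1); add n1.
Step 4: frontier [n1 n5 5, n3 n5 9, n2 n3 11] → take n1 n5 (5); add n5.
Step 5: frontier [n2 n3 11] → take n2 n3 (11); add n2.
The 4th edge added is n1 n5.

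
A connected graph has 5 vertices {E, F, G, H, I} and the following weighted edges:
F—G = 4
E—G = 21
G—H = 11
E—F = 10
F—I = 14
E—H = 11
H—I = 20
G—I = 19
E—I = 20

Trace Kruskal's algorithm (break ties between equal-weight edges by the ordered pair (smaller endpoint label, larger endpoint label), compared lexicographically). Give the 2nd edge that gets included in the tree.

E-F

Kruskal: consider edges lightest-first.
F—G (4): add. Components now {E} {F,G} {H} {I}
E—F (10): add. Components now {E,F,G} {H} {I}
E—H (11): add. Components now {E,F,G,H} {I}
G—H (11): skip — G and H already connected.
F—I (14): add. Components now {E,F,G,H,I}
The 2nd edge added is E—F.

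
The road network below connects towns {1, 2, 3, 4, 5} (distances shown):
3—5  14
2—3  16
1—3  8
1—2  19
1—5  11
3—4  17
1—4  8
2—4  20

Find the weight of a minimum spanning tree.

Sort edges by weight, then run Kruskal:
1—3 (8): add — endpoints in different components.
1—4 (8): add — endpoints in different components.
1—5 (11): add — endpoints in different components.
3—5 (14): skip — 3 and 5 already connected.
2—3 (16): add — endpoints in different components.
MST edges: 1—3, 1—4, 1—5, 2—3; total weight 8+8+11+16 = 43.

43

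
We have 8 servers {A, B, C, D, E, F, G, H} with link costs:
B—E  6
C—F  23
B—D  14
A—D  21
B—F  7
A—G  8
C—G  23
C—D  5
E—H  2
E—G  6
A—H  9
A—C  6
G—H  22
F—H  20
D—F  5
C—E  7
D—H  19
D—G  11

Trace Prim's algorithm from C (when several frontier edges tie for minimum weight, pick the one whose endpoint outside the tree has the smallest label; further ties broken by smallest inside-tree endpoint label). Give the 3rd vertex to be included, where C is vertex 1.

Prim, starting at C.
Step 1: cheapest edge leaving the tree is C—D (5); add D.
Step 2: cheapest edge leaving the tree is D—F (5); add F.
Step 3: cheapest edge leaving the tree is A—C (6); add A.
Step 4: cheapest edge leaving the tree is B—F (7); add B.
Step 5: cheapest edge leaving the tree is B—E (6); add E.
Step 6: cheapest edge leaving the tree is E—H (2); add H.
Step 7: cheapest edge leaving the tree is E—G (6); add G.
Vertex order: C, D, F, A, B, E, H, G. The 3rd vertex is F.

F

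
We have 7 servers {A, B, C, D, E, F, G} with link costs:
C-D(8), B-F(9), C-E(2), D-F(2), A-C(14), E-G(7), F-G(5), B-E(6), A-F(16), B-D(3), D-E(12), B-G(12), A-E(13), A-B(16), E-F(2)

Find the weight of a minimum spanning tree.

27

Prim, starting at D.
Step 1: cheapest edge leaving the tree is D-F (2); add F.
Step 2: cheapest edge leaving the tree is E-F (2); add E.
Step 3: cheapest edge leaving the tree is C-E (2); add C.
Step 4: cheapest edge leaving the tree is B-D (3); add B.
Step 5: cheapest edge leaving the tree is F-G (5); add G.
Step 6: cheapest edge leaving the tree is A-E (13); add A.
MST edges: D-F, E-F, C-E, B-D, F-G, A-E; total weight 2+2+2+3+5+13 = 27.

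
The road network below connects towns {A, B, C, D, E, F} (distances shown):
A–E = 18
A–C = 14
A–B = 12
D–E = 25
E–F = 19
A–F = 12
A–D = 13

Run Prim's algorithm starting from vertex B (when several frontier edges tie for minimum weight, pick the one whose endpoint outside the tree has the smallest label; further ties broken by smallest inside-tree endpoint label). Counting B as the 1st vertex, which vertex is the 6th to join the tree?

Prim's algorithm from B:
Step 1: frontier [A–B 12] → take A–B (12); add A.
Step 2: frontier [A–F 12, A–D 13, A–C 14, A–E 18] → take A–F (12); add F.
Step 3: frontier [A–D 13, A–C 14, A–E 18, E–F 19] → take A–D (13); add D.
Step 4: frontier [A–C 14, A–E 18, D–E 25, E–F 19] → take A–C (14); add C.
Step 5: frontier [A–E 18, D–E 25, E–F 19] → take A–E (18); add E.
Vertex order: B, A, F, D, C, E. The 6th vertex is E.

E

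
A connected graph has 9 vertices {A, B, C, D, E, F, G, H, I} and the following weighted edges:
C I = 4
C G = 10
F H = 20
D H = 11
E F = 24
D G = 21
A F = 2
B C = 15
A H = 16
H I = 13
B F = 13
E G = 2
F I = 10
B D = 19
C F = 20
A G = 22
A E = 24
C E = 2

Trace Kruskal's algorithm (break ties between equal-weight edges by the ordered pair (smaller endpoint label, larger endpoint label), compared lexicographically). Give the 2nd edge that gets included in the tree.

C-E

Kruskal: consider edges lightest-first.
A F (2): add — endpoints in different components.
C E (2): add — endpoints in different components.
E G (2): add — endpoints in different components.
C I (4): add — endpoints in different components.
C G (10): skip — C and G already connected.
F I (10): add — endpoints in different components.
D H (11): add — endpoints in different components.
B F (13): add — endpoints in different components.
H I (13): add — endpoints in different components.
The 2nd edge added is C E.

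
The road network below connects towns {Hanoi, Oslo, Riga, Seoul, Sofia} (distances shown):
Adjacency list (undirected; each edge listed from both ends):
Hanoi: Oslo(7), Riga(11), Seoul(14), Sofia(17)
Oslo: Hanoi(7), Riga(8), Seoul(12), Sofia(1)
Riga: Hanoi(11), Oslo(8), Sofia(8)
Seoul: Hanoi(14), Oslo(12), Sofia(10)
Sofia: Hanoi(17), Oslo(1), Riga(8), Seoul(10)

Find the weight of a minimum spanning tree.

26

Kruskal: consider edges lightest-first.
Oslo–Sofia (1): add. Components now {Riga} {Hanoi} {Seoul} {Oslo,Sofia}
Hanoi–Oslo (7): add. Components now {Riga} {Hanoi,Oslo,Sofia} {Seoul}
Oslo–Riga (8): add. Components now {Hanoi,Oslo,Riga,Sofia} {Seoul}
Riga–Sofia (8): skip — Riga and Sofia already connected.
Seoul–Sofia (10): add. Components now {Hanoi,Oslo,Riga,Seoul,Sofia}
MST edges: Oslo–Sofia, Hanoi–Oslo, Oslo–Riga, Seoul–Sofia; total weight 1+7+8+10 = 26.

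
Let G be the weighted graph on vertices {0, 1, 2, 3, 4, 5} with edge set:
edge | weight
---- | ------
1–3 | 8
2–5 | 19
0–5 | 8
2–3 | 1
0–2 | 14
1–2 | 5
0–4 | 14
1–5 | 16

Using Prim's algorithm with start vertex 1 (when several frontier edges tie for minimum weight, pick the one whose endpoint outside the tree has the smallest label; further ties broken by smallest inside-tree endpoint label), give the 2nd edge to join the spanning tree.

2-3

Prim's algorithm from 1:
Step 1: frontier [1–2 5, 1–3 8, 1–5 16] → take 1–2 (5); add 2.
Step 2: frontier [1–3 8, 1–5 16, 2–3 1, 0–2 14, 2–5 19] → take 2–3 (1); add 3.
Step 3: frontier [1–5 16, 0–2 14, 2–5 19] → take 0–2 (14); add 0.
Step 4: frontier [0–5 8, 0–4 14, 1–5 16, 2–5 19] → take 0–5 (8); add 5.
Step 5: frontier [0–4 14] → take 0–4 (14); add 4.
The 2nd edge added is 2–3.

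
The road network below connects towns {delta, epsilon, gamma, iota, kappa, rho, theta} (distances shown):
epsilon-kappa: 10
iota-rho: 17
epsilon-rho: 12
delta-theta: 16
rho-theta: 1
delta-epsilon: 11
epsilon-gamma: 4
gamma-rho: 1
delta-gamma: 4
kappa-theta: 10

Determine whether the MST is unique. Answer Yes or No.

No

Sort edges by weight, then run Kruskal:
gamma-rho (1): add — endpoints in different components.
rho-theta (1): add — endpoints in different components.
delta-gamma (4): add — endpoints in different components.
epsilon-gamma (4): add — endpoints in different components.
epsilon-kappa (10): add — endpoints in different components.
kappa-theta (10): skip — kappa and theta already connected.
delta-epsilon (11): skip — delta and epsilon already connected.
epsilon-rho (12): skip — rho and epsilon already connected.
delta-theta (16): skip — delta and theta already connected.
iota-rho (17): add — endpoints in different components.
Non-tree edge kappa-theta has weight 10, equal to the heaviest edge on its tree cycle — swapping gives another MST of the same weight. Not unique.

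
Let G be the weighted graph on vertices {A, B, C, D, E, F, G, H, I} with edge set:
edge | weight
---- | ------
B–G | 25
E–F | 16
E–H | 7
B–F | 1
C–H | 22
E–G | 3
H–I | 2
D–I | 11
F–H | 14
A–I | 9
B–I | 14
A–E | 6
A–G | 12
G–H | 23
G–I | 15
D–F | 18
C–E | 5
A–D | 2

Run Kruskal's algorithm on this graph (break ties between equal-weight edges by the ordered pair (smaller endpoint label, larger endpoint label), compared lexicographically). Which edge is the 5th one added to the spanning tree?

C-E

Kruskal's algorithm — process edges by increasing weight (ties by edge label):
B–F (1): add — endpoints in different components.
A–D (2): add — endpoints in different components.
H–I (2): add — endpoints in different components.
E–G (3): add — endpoints in different components.
C–E (5): add — endpoints in different components.
A–E (6): add — endpoints in different components.
E–H (7): add — endpoints in different components.
A–I (9): skip — A and I already connected.
D–I (11): skip — D and I already connected.
A–G (12): skip — A and G already connected.
B–I (14): add — endpoints in different components.
The 5th edge added is C–E.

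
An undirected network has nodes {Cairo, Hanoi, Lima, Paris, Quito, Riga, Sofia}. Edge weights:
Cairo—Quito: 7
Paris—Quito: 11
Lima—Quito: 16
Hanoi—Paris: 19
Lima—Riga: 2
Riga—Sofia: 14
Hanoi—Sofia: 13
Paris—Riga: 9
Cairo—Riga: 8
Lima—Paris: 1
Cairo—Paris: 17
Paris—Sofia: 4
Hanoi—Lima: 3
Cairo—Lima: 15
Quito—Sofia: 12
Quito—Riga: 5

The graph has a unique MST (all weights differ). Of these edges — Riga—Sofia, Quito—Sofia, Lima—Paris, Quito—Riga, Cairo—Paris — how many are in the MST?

Sort edges by weight, then run Kruskal:
Lima—Paris (1): add. Components now {Hanoi} {Lima,Paris} {Quito} {Sofia} {Cairo} {Riga}
Lima—Riga (2): add. Components now {Hanoi} {Lima,Paris,Riga} {Quito} {Sofia} {Cairo}
Hanoi—Lima (3): add. Components now {Hanoi,Lima,Paris,Riga} {Quito} {Sofia} {Cairo}
Paris—Sofia (4): add. Components now {Hanoi,Lima,Paris,Riga,Sofia} {Quito} {Cairo}
Quito—Riga (5): add. Components now {Hanoi,Lima,Paris,Quito,Riga,Sofia} {Cairo}
Cairo—Quito (7): add. Components now {Cairo,Hanoi,Lima,Paris,Quito,Riga,Sofia}
MST edge set: {Lima—Paris, Lima—Riga, Hanoi—Lima, Paris—Sofia, Quito—Riga, Cairo—Quito}.
Of the listed edges, {Lima—Paris, Quito—Riga} are in the MST → 2.

2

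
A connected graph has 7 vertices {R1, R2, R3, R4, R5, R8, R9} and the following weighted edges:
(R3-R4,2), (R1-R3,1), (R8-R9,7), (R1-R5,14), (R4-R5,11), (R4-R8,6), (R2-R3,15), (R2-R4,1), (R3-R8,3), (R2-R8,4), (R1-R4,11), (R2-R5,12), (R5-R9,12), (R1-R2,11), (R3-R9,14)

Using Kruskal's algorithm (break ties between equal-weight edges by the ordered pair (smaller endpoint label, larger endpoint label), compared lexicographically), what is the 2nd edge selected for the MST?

Kruskal's algorithm — process edges by increasing weight (ties by edge label):
R1-R3 (1): add. Components now {R8} {R1,R3} {R5} {R4} {R2} {R9}
R2-R4 (1): add. Components now {R8} {R1,R3} {R5} {R2,R4} {R9}
R3-R4 (2): add. Components now {R8} {R1,R2,R3,R4} {R5} {R9}
R3-R8 (3): add. Components now {R1,R2,R3,R4,R8} {R5} {R9}
R2-R8 (4): skip — R8 and R2 already connected.
R4-R8 (6): skip — R8 and R4 already connected.
R8-R9 (7): add. Components now {R1,R2,R3,R4,R8,R9} {R5}
R1-R2 (11): skip — R1 and R2 already connected.
R1-R4 (11): skip — R1 and R4 already connected.
R4-R5 (11): add. Components now {R1,R2,R3,R4,R5,R8,R9}
The 2nd edge added is R2-R4.

R2-R4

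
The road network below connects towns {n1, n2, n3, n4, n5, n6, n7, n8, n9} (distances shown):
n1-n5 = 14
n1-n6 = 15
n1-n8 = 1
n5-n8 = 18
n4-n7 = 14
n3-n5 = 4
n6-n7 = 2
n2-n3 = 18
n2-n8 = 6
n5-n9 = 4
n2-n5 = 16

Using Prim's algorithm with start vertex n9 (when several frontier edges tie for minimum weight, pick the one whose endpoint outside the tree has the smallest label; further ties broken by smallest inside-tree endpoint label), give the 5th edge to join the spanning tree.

Prim, starting at n9.
Step 1: cheapest edge leaving the tree is n5-n9 (4); add n5.
Step 2: cheapest edge leaving the tree is n3-n5 (4); add n3.
Step 3: cheapest edge leaving the tree is n1-n5 (14); add n1.
Step 4: cheapest edge leaving the tree is n1-n8 (1); add n8.
Step 5: cheapest edge leaving the tree is n2-n8 (6); add n2.
Step 6: cheapest edge leaving the tree is n1-n6 (15); add n6.
Step 7: cheapest edge leaving the tree is n6-n7 (2); add n7.
Step 8: cheapest edge leaving the tree is n4-n7 (14); add n4.
The 5th edge added is n2-n8.

n2-n8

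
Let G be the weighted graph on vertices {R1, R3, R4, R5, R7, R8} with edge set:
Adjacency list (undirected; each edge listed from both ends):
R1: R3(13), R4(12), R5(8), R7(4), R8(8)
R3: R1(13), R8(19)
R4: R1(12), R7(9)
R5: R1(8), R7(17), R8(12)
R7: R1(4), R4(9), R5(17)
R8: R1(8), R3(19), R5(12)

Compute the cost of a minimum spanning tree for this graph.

42

Kruskal's algorithm — process edges by increasing weight (ties by edge label):
R1-R7 (4): add. Components now {R1,R7} {R5} {R8} {R3} {R4}
R1-R5 (8): add. Components now {R1,R5,R7} {R8} {R3} {R4}
R1-R8 (8): add. Components now {R1,R5,R7,R8} {R3} {R4}
R4-R7 (9): add. Components now {R1,R4,R5,R7,R8} {R3}
R1-R4 (12): skip — R1 and R4 already connected.
R5-R8 (12): skip — R5 and R8 already connected.
R1-R3 (13): add. Components now {R1,R3,R4,R5,R7,R8}
MST edges: R1-R7, R1-R5, R1-R8, R4-R7, R1-R3; total weight 4+8+8+9+13 = 42.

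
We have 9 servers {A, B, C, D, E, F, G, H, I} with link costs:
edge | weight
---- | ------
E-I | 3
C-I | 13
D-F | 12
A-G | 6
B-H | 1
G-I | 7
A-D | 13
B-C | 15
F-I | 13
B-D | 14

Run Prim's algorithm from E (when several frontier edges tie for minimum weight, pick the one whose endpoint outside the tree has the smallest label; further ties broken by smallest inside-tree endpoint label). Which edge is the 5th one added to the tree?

A-D

Grow the tree from E using Prim:
Step 1: frontier [E-I 3] → take E-I (3); add I.
Step 2: frontier [G-I 7, C-I 13, F-I 13] → take G-I (7); add G.
Step 3: frontier [A-G 6, C-I 13, F-I 13] → take A-G (6); add A.
Step 4: frontier [A-D 13, C-I 13, F-I 13] → take C-I (13); add C.
Step 5: frontier [A-D 13, B-C 15, F-I 13] → take A-D (13); add D.
Step 6: frontier [B-C 15, D-F 12, B-D 14, F-I 13] → take D-F (12); add F.
Step 7: frontier [B-C 15, B-D 14] → take B-D (14); add B.
Step 8: frontier [B-H 1] → take B-H (1); add H.
The 5th edge added is A-D.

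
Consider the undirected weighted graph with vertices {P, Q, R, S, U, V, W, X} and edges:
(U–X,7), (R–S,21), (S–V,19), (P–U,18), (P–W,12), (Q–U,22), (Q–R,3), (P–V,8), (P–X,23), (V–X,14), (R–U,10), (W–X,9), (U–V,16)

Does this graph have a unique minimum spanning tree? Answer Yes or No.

Yes

Kruskal: consider edges lightest-first.
Q–R (3): add — endpoints in different components.
U–X (7): add — endpoints in different components.
P–V (8): add — endpoints in different components.
W–X (9): add — endpoints in different components.
R–U (10): add — endpoints in different components.
P–W (12): add — endpoints in different components.
V–X (14): skip — X and V already connected.
U–V (16): skip — U and V already connected.
P–U (18): skip — U and P already connected.
S–V (19): add — endpoints in different components.
Every non-tree edge has weight strictly greater than the heaviest edge on the tree path between its endpoints, so the MST is unique.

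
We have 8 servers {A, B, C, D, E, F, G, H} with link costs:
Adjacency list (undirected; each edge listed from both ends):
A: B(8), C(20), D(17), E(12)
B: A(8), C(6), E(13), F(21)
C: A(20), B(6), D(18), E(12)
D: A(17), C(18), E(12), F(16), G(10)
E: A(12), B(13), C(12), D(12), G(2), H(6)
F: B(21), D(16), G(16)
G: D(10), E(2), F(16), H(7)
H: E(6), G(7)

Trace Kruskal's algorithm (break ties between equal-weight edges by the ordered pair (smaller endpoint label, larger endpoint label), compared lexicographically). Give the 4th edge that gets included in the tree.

A-B

Sort edges by weight, then run Kruskal:
E–G (2): add — endpoints in different components.
B–C (6): add — endpoints in different components.
E–H (6): add — endpoints in different components.
G–H (7): skip — G and H already connected.
A–B (8): add — endpoints in different components.
D–G (10): add — endpoints in different components.
A–E (12): add — endpoints in different components.
C–E (12): skip — C and E already connected.
D–E (12): skip — D and E already connected.
B–E (13): skip — B and E already connected.
D–F (16): add — endpoints in different components.
The 4th edge added is A–B.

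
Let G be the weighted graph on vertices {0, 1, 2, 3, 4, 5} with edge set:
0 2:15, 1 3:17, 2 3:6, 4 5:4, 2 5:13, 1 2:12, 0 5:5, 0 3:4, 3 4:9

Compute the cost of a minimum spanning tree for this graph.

31

Prim, starting at 4.
Step 1: frontier [4 5 4, 3 4 9] → take 4 5 (4); add 5.
Step 2: frontier [3 4 9, 0 5 5, 2 5 13] → take 0 5 (5); add 0.
Step 3: frontier [0 3 4, 0 2 15, 3 4 9, 2 5 13] → take 0 3 (4); add 3.
Step 4: frontier [0 2 15, 2 3 6, 1 3 17, 2 5 13] → take 2 3 (6); add 2.
Step 5: frontier [1 2 12, 1 3 17] → take 1 2 (12); add 1.
MST edges: 4 5, 0 5, 0 3, 2 3, 1 2; total weight 4+5+4+6+12 = 31.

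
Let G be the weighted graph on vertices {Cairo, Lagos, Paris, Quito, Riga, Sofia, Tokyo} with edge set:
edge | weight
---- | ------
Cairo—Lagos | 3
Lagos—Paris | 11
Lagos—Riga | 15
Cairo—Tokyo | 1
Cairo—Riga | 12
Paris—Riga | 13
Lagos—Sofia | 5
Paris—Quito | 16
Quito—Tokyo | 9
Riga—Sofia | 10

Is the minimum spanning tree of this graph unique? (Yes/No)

Sort edges by weight, then run Kruskal:
Cairo—Tokyo (1): add. Components now {Quito} {Cairo,Tokyo} {Lagos} {Sofia} {Riga} {Paris}
Cairo—Lagos (3): add. Components now {Quito} {Cairo,Lagos,Tokyo} {Sofia} {Riga} {Paris}
Lagos—Sofia (5): add. Components now {Quito} {Cairo,Lagos,Sofia,Tokyo} {Riga} {Paris}
Quito—Tokyo (9): add. Components now {Cairo,Lagos,Quito,Sofia,Tokyo} {Riga} {Paris}
Riga—Sofia (10): add. Components now {Cairo,Lagos,Quito,Riga,Sofia,Tokyo} {Paris}
Lagos—Paris (11): add. Components now {Cairo,Lagos,Paris,Quito,Riga,Sofia,Tokyo}
Every non-tree edge has weight strictly greater than the heaviest edge on the tree path between its endpoints, so the MST is unique.

Yes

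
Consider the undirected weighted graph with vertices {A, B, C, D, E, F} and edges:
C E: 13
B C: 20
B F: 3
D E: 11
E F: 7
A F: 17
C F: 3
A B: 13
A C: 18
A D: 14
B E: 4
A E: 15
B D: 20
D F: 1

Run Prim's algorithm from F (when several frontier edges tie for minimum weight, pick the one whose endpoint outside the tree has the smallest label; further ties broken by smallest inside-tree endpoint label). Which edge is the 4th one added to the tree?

B-E

Prim's algorithm from F:
Step 1: frontier [D F 1, B F 3, C F 3, E F 7, A F 17] → take D F (1); add D.
Step 2: frontier [D E 11, A D 14, B D 20, B F 3, C F 3, E F 7, A F 17] → take B F (3); add B.
Step 3: frontier [B E 4, A B 13, B C 20, D E 11, A D 14, C F 3, E F 7, A F 17] → take C F (3); add C.
Step 4: frontier [B E 4, A B 13, C E 13, A C 18, D E 11, A D 14, E F 7, A F 17] → take B E (4); add E.
Step 5: frontier [A B 13, A C 18, A D 14, A E 15, A F 17] → take A B (13); add A.
The 4th edge added is B E.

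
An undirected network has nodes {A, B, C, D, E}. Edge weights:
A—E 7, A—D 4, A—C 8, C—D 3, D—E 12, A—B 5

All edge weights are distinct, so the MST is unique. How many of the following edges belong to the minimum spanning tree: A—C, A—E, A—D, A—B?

3

Kruskal's algorithm — process edges by increasing weight (ties by edge label):
C—D (3): add. Components now {A} {B} {C,D} {E}
A—D (4): add. Components now {A,C,D} {B} {E}
A—B (5): add. Components now {A,B,C,D} {E}
A—E (7): add. Components now {A,B,C,D,E}
MST edge set: {C—D, A—D, A—B, A—E}.
Of the listed edges, {A—E, A—D, A—B} are in the MST → 3.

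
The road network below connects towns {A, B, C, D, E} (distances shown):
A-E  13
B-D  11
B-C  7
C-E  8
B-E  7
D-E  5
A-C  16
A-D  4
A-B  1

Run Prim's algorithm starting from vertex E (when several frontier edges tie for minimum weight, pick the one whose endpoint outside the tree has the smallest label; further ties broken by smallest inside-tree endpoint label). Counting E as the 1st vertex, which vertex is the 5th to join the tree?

C

Prim, starting at E.
Step 1: cheapest edge leaving the tree is D-E (5); add D.
Step 2: cheapest edge leaving the tree is A-D (4); add A.
Step 3: cheapest edge leaving the tree is A-B (1); add B.
Step 4: cheapest edge leaving the tree is B-C (7); add C.
Vertex order: E, D, A, B, C. The 5th vertex is C.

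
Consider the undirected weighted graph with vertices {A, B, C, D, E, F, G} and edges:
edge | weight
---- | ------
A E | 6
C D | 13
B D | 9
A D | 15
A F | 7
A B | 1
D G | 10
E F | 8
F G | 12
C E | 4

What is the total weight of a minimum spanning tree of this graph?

Kruskal: consider edges lightest-first.
A B (1): add. Components now {A,B} {C} {D} {E} {F} {G}
C E (4): add. Components now {A,B} {C,E} {D} {F} {G}
A E (6): add. Components now {A,B,C,E} {D} {F} {G}
A F (7): add. Components now {A,B,C,E,F} {D} {G}
E F (8): skip — E and F already connected.
B D (9): add. Components now {A,B,C,D,E,F} {G}
D G (10): add. Components now {A,B,C,D,E,F,G}
MST edges: A B, C E, A E, A F, B D, D G; total weight 1+4+6+7+9+10 = 37.

37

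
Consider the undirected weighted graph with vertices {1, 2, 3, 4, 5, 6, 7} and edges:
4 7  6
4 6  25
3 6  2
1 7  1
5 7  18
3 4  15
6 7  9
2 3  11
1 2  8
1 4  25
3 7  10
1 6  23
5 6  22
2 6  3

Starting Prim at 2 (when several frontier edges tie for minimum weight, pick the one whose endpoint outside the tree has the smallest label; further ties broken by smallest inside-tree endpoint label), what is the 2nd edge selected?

3-6

Grow the tree from 2 using Prim:
Step 1: frontier [2 6 3, 1 2 8, 2 3 11] → take 2 6 (3); add 6.
Step 2: frontier [1 2 8, 2 3 11, 3 6 2, 6 7 9, 5 6 22, 1 6 23, 4 6 25] → take 3 6 (2); add 3.
Step 3: frontier [1 2 8, 3 7 10, 3 4 15, 6 7 9, 5 6 22, 1 6 23, 4 6 25] → take 1 2 (8); add 1.
Step 4: frontier [1 7 1, 1 4 25, 3 7 10, 3 4 15, 6 7 9, 5 6 22, 4 6 25] → take 1 7 (1); add 7.
Step 5: frontier [1 4 25, 3 4 15, 5 6 22, 4 6 25, 4 7 6, 5 7 18] → take 4 7 (6); add 4.
Step 6: frontier [5 6 22, 5 7 18] → take 5 7 (18); add 5.
The 2nd edge added is 3 6.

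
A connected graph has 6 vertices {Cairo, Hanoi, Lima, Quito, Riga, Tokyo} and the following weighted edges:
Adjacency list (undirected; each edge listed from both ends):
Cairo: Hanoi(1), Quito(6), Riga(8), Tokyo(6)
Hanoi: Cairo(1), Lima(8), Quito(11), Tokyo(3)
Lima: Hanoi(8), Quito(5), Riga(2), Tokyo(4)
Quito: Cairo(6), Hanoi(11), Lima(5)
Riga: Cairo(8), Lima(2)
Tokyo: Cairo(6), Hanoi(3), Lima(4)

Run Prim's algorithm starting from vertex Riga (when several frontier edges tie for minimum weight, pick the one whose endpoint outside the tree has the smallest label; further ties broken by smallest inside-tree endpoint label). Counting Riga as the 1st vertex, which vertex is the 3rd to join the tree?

Tokyo

Prim's algorithm from Riga:
Step 1: cheapest edge leaving the tree is Lima–Riga (2); add Lima.
Step 2: cheapest edge leaving the tree is Lima–Tokyo (4); add Tokyo.
Step 3: cheapest edge leaving the tree is Hanoi–Tokyo (3); add Hanoi.
Step 4: cheapest edge leaving the tree is Cairo–Hanoi (1); add Cairo.
Step 5: cheapest edge leaving the tree is Lima–Quito (5); add Quito.
Vertex order: Riga, Lima, Tokyo, Hanoi, Cairo, Quito. The 3rd vertex is Tokyo.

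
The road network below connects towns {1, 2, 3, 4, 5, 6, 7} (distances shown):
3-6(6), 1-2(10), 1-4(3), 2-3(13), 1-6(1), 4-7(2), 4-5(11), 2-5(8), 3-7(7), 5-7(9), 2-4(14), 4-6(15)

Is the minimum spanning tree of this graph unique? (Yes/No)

Yes

Kruskal: consider edges lightest-first.
1-6 (1): add. Components now {1,6} {2} {3} {4} {5} {7}
4-7 (2): add. Components now {1,6} {2} {3} {4,7} {5}
1-4 (3): add. Components now {1,4,6,7} {2} {3} {5}
3-6 (6): add. Components now {1,3,4,6,7} {2} {5}
3-7 (7): skip — 3 and 7 already connected.
2-5 (8): add. Components now {1,3,4,6,7} {2,5}
5-7 (9): add. Components now {1,2,3,4,5,6,7}
Every non-tree edge has weight strictly greater than the heaviest edge on the tree path between its endpoints, so the MST is unique.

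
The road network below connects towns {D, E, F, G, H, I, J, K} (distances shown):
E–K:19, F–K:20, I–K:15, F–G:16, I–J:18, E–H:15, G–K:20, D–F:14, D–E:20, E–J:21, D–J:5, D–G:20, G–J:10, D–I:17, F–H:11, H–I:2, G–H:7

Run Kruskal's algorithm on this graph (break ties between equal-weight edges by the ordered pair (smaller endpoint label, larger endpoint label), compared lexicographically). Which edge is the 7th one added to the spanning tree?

Sort edges by weight, then run Kruskal:
H–I (2): add — endpoints in different components.
D–J (5): add — endpoints in different components.
G–H (7): add — endpoints in different components.
G–J (10): add — endpoints in different components.
F–H (11): add — endpoints in different components.
D–F (14): skip — D and F already connected.
E–H (15): add — endpoints in different components.
I–K (15): add — endpoints in different components.
The 7th edge added is I–K.

I-K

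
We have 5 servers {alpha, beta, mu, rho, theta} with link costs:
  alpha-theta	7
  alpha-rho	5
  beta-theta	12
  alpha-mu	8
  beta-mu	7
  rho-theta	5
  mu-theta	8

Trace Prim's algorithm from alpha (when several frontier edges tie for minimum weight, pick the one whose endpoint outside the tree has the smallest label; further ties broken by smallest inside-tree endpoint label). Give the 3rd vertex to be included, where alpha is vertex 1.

theta

Grow the tree from alpha using Prim:
Step 1: cheapest edge leaving the tree is alpha-rho (5); add rho.
Step 2: cheapest edge leaving the tree is rho-theta (5); add theta.
Step 3: cheapest edge leaving the tree is alpha-mu (8); add mu.
Step 4: cheapest edge leaving the tree is beta-mu (7); add beta.
Vertex order: alpha, rho, theta, mu, beta. The 3rd vertex is theta.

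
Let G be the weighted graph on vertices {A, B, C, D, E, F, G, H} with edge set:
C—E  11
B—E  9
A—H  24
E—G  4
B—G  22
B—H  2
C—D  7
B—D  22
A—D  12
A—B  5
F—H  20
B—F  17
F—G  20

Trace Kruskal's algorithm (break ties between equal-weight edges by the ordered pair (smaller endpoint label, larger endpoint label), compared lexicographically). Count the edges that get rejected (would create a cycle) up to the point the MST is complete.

1

Kruskal's algorithm — process edges by increasing weight (ties by edge label):
B—H (2): add — endpoints in different components.
E—G (4): add — endpoints in different components.
A—B (5): add — endpoints in different components.
C—D (7): add — endpoints in different components.
B—E (9): add — endpoints in different components.
C—E (11): add — endpoints in different components.
A—D (12): skip — A and D already connected.
B—F (17): add — endpoints in different components.
Edges rejected before the tree was complete: 1.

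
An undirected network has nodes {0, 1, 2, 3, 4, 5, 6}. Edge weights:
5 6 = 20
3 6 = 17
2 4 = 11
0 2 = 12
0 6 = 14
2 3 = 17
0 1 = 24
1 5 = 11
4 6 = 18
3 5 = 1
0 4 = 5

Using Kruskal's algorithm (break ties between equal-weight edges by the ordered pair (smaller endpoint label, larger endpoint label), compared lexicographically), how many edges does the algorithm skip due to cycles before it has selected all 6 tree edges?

1

Sort edges by weight, then run Kruskal:
3 5 (1): add — endpoints in different components.
0 4 (5): add — endpoints in different components.
1 5 (11): add — endpoints in different components.
2 4 (11): add — endpoints in different components.
0 2 (12): skip — 0 and 2 already connected.
0 6 (14): add — endpoints in different components.
2 3 (17): add — endpoints in different components.
Edges rejected before the tree was complete: 1.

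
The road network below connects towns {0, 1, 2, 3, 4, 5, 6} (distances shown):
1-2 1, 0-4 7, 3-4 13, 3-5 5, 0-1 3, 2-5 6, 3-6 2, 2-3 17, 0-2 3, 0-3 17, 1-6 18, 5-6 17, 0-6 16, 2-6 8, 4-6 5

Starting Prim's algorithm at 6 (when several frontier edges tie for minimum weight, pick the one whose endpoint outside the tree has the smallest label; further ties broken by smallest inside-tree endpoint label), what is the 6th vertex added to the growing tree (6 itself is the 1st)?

1

Prim, starting at 6.
Step 1: cheapest edge leaving the tree is 3-6 (2); add 3.
Step 2: cheapest edge leaving the tree is 4-6 (5); add 4.
Step 3: cheapest edge leaving the tree is 3-5 (5); add 5.
Step 4: cheapest edge leaving the tree is 2-5 (6); add 2.
Step 5: cheapest edge leaving the tree is 1-2 (1); add 1.
Step 6: cheapest edge leaving the tree is 0-1 (3); add 0.
Vertex order: 6, 3, 4, 5, 2, 1, 0. The 6th vertex is 1.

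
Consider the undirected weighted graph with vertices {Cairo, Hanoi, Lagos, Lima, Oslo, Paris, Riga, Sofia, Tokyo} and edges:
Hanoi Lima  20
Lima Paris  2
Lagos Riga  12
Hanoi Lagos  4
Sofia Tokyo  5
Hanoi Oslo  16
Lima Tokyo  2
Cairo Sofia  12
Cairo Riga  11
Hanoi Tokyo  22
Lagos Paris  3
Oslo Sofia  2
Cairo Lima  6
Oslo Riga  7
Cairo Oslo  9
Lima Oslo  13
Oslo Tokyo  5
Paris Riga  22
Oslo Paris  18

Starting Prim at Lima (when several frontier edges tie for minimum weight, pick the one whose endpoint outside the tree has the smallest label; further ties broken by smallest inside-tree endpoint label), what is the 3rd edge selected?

Lagos-Paris

Grow the tree from Lima using Prim:
Step 1: cheapest edge leaving the tree is Lima Paris (2); add Paris.
Step 2: cheapest edge leaving the tree is Lima Tokyo (2); add Tokyo.
Step 3: cheapest edge leaving the tree is Lagos Paris (3); add Lagos.
Step 4: cheapest edge leaving the tree is Hanoi Lagos (4); add Hanoi.
Step 5: cheapest edge leaving the tree is Oslo Tokyo (5); add Oslo.
Step 6: cheapest edge leaving the tree is Oslo Sofia (2); add Sofia.
Step 7: cheapest edge leaving the tree is Cairo Lima (6); add Cairo.
Step 8: cheapest edge leaving the tree is Oslo Riga (7); add Riga.
The 3rd edge added is Lagos Paris.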